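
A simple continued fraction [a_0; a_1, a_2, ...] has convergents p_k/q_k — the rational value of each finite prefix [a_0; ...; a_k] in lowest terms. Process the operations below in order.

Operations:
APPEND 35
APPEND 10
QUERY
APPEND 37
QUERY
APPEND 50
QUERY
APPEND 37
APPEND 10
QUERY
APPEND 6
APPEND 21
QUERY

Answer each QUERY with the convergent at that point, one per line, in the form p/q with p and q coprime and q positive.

APPEND 35: p_0 = 35·1 + 0 = 35, q_0 = 35·0 + 1 = 1 → 35/1
APPEND 10: p_1 = 10·35 + 1 = 351, q_1 = 10·1 + 0 = 10 → 351/10
APPEND 37: p_2 = 37·351 + 35 = 13022, q_2 = 37·10 + 1 = 371 → 13022/371
APPEND 50: p_3 = 50·13022 + 351 = 651451, q_3 = 50·371 + 10 = 18560 → 651451/18560
APPEND 37: p_4 = 37·651451 + 13022 = 24116709, q_4 = 37·18560 + 371 = 687091 → 24116709/687091
APPEND 10: p_5 = 10·24116709 + 651451 = 241818541, q_5 = 10·687091 + 18560 = 6889470 → 241818541/6889470
APPEND 6: p_6 = 6·241818541 + 24116709 = 1475027955, q_6 = 6·6889470 + 687091 = 42023911 → 1475027955/42023911
APPEND 21: p_7 = 21·1475027955 + 241818541 = 31217405596, q_7 = 21·42023911 + 6889470 = 889391601 → 31217405596/889391601

351/10
13022/371
651451/18560
241818541/6889470
31217405596/889391601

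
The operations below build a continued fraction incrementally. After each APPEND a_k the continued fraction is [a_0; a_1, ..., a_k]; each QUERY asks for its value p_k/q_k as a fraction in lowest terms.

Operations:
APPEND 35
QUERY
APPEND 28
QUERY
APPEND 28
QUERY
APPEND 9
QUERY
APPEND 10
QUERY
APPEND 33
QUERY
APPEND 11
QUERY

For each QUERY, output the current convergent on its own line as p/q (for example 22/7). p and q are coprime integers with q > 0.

35/1
981/28
27503/785
248508/7093
2512583/71715
83163747/2373688
917313800/26182283

APPEND 35: p_0 = 35·1 + 0 = 35, q_0 = 35·0 + 1 = 1 → 35/1
APPEND 28: p_1 = 28·35 + 1 = 981, q_1 = 28·1 + 0 = 28 → 981/28
APPEND 28: p_2 = 28·981 + 35 = 27503, q_2 = 28·28 + 1 = 785 → 27503/785
APPEND 9: p_3 = 9·27503 + 981 = 248508, q_3 = 9·785 + 28 = 7093 → 248508/7093
APPEND 10: p_4 = 10·248508 + 27503 = 2512583, q_4 = 10·7093 + 785 = 71715 → 2512583/71715
APPEND 33: p_5 = 33·2512583 + 248508 = 83163747, q_5 = 33·71715 + 7093 = 2373688 → 83163747/2373688
APPEND 11: p_6 = 11·83163747 + 2512583 = 917313800, q_6 = 11·2373688 + 71715 = 26182283 → 917313800/26182283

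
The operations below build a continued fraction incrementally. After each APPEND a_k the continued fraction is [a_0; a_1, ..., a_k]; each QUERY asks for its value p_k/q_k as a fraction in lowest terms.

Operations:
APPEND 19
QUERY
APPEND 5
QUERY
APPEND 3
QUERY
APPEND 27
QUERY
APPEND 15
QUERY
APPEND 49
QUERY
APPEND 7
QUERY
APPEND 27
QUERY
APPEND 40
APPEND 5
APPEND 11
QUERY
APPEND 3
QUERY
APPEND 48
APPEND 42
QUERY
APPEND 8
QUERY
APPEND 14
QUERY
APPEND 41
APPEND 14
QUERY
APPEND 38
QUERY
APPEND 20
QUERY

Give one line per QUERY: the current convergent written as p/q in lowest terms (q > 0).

APPEND 19: p_0 = 19·1 + 0 = 19, q_0 = 19·0 + 1 = 1 → 19/1
APPEND 5: p_1 = 5·19 + 1 = 96, q_1 = 5·1 + 0 = 5 → 96/5
APPEND 3: p_2 = 3·96 + 19 = 307, q_2 = 3·5 + 1 = 16 → 307/16
APPEND 27: p_3 = 27·307 + 96 = 8385, q_3 = 27·16 + 5 = 437 → 8385/437
APPEND 15: p_4 = 15·8385 + 307 = 126082, q_4 = 15·437 + 16 = 6571 → 126082/6571
APPEND 49: p_5 = 49·126082 + 8385 = 6186403, q_5 = 49·6571 + 437 = 322416 → 6186403/322416
APPEND 7: p_6 = 7·6186403 + 126082 = 43430903, q_6 = 7·322416 + 6571 = 2263483 → 43430903/2263483
APPEND 27: p_7 = 27·43430903 + 6186403 = 1178820784, q_7 = 27·2263483 + 322416 = 61436457 → 1178820784/61436457
APPEND 40: p_8 = 40·1178820784 + 43430903 = 47196262263, q_8 = 40·61436457 + 2263483 = 2459721763 → 47196262263/2459721763
APPEND 5: p_9 = 5·47196262263 + 1178820784 = 237160132099, q_9 = 5·2459721763 + 61436457 = 12360045272 → 237160132099/12360045272
APPEND 11: p_10 = 11·237160132099 + 47196262263 = 2655957715352, q_10 = 11·12360045272 + 2459721763 = 138420219755 → 2655957715352/138420219755
APPEND 3: p_11 = 3·2655957715352 + 237160132099 = 8205033278155, q_11 = 3·138420219755 + 12360045272 = 427620704537 → 8205033278155/427620704537
APPEND 48: p_12 = 48·8205033278155 + 2655957715352 = 396497555066792, q_12 = 48·427620704537 + 138420219755 = 20664214037531 → 396497555066792/20664214037531
APPEND 42: p_13 = 42·396497555066792 + 8205033278155 = 16661102346083419, q_13 = 42·20664214037531 + 427620704537 = 868324610280839 → 16661102346083419/868324610280839
APPEND 8: p_14 = 8·16661102346083419 + 396497555066792 = 133685316323734144, q_14 = 8·868324610280839 + 20664214037531 = 6967261096284243 → 133685316323734144/6967261096284243
APPEND 14: p_15 = 14·133685316323734144 + 16661102346083419 = 1888255530878361435, q_15 = 14·6967261096284243 + 868324610280839 = 98409979958260241 → 1888255530878361435/98409979958260241
APPEND 41: p_16 = 41·1888255530878361435 + 133685316323734144 = 77552162082336552979, q_16 = 41·98409979958260241 + 6967261096284243 = 4041776439384954124 → 77552162082336552979/4041776439384954124
APPEND 14: p_17 = 14·77552162082336552979 + 1888255530878361435 = 1087618524683590103141, q_17 = 14·4041776439384954124 + 98409979958260241 = 56683280131347617977 → 1087618524683590103141/56683280131347617977
APPEND 38: p_18 = 38·1087618524683590103141 + 77552162082336552979 = 41407056100058760472337, q_18 = 38·56683280131347617977 + 4041776439384954124 = 2158006421430594437250 → 41407056100058760472337/2158006421430594437250
APPEND 20: p_19 = 20·41407056100058760472337 + 1087618524683590103141 = 829228740525858799549881, q_19 = 20·2158006421430594437250 + 56683280131347617977 = 43216811708743236362977 → 829228740525858799549881/43216811708743236362977

19/1
96/5
307/16
8385/437
126082/6571
6186403/322416
43430903/2263483
1178820784/61436457
2655957715352/138420219755
8205033278155/427620704537
16661102346083419/868324610280839
133685316323734144/6967261096284243
1888255530878361435/98409979958260241
1087618524683590103141/56683280131347617977
41407056100058760472337/2158006421430594437250
829228740525858799549881/43216811708743236362977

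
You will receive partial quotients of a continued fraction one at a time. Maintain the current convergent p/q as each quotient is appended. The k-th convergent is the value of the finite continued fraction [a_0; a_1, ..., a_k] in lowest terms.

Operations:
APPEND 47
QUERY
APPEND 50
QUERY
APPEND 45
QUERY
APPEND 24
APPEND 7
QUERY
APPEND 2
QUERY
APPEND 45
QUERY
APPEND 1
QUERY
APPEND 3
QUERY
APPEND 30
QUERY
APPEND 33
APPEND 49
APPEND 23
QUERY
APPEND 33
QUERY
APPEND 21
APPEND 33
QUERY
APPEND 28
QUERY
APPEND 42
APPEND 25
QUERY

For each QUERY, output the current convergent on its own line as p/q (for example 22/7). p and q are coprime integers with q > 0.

APPEND 47: p_0 = 47·1 + 0 = 47, q_0 = 47·0 + 1 = 1 → 47/1
APPEND 50: p_1 = 50·47 + 1 = 2351, q_1 = 50·1 + 0 = 50 → 2351/50
APPEND 45: p_2 = 45·2351 + 47 = 105842, q_2 = 45·50 + 1 = 2251 → 105842/2251
APPEND 24: p_3 = 24·105842 + 2351 = 2542559, q_3 = 24·2251 + 50 = 54074 → 2542559/54074
APPEND 7: p_4 = 7·2542559 + 105842 = 17903755, q_4 = 7·54074 + 2251 = 380769 → 17903755/380769
APPEND 2: p_5 = 2·17903755 + 2542559 = 38350069, q_5 = 2·380769 + 54074 = 815612 → 38350069/815612
APPEND 45: p_6 = 45·38350069 + 17903755 = 1743656860, q_6 = 45·815612 + 380769 = 37083309 → 1743656860/37083309
APPEND 1: p_7 = 1·1743656860 + 38350069 = 1782006929, q_7 = 1·37083309 + 815612 = 37898921 → 1782006929/37898921
APPEND 3: p_8 = 3·1782006929 + 1743656860 = 7089677647, q_8 = 3·37898921 + 37083309 = 150780072 → 7089677647/150780072
APPEND 30: p_9 = 30·7089677647 + 1782006929 = 214472336339, q_9 = 30·150780072 + 37898921 = 4561301081 → 214472336339/4561301081
APPEND 33: p_10 = 33·214472336339 + 7089677647 = 7084676776834, q_10 = 33·4561301081 + 150780072 = 150673715745 → 7084676776834/150673715745
APPEND 49: p_11 = 49·7084676776834 + 214472336339 = 347363634401205, q_11 = 49·150673715745 + 4561301081 = 7387573372586 → 347363634401205/7387573372586
APPEND 23: p_12 = 23·347363634401205 + 7084676776834 = 7996448268004549, q_12 = 23·7387573372586 + 150673715745 = 170064861285223 → 7996448268004549/170064861285223
APPEND 33: p_13 = 33·7996448268004549 + 347363634401205 = 264230156478551322, q_13 = 33·170064861285223 + 7387573372586 = 5619527995784945 → 264230156478551322/5619527995784945
APPEND 21: p_14 = 21·264230156478551322 + 7996448268004549 = 5556829734317582311, q_14 = 21·5619527995784945 + 170064861285223 = 118180152772769068 → 5556829734317582311/118180152772769068
APPEND 33: p_15 = 33·5556829734317582311 + 264230156478551322 = 183639611388958767585, q_15 = 33·118180152772769068 + 5619527995784945 = 3905564569497164189 → 183639611388958767585/3905564569497164189
APPEND 28: p_16 = 28·183639611388958767585 + 5556829734317582311 = 5147465948625163074691, q_16 = 28·3905564569497164189 + 118180152772769068 = 109473988098693366360 → 5147465948625163074691/109473988098693366360
APPEND 42: p_17 = 42·5147465948625163074691 + 183639611388958767585 = 216377209453645807904607, q_17 = 42·109473988098693366360 + 3905564569497164189 = 4601813064714618551309 → 216377209453645807904607/4601813064714618551309
APPEND 25: p_18 = 25·216377209453645807904607 + 5147465948625163074691 = 5414577702289770360689866, q_18 = 25·4601813064714618551309 + 109473988098693366360 = 115154800605964157149085 → 5414577702289770360689866/115154800605964157149085

47/1
2351/50
105842/2251
17903755/380769
38350069/815612
1743656860/37083309
1782006929/37898921
7089677647/150780072
214472336339/4561301081
7996448268004549/170064861285223
264230156478551322/5619527995784945
183639611388958767585/3905564569497164189
5147465948625163074691/109473988098693366360
5414577702289770360689866/115154800605964157149085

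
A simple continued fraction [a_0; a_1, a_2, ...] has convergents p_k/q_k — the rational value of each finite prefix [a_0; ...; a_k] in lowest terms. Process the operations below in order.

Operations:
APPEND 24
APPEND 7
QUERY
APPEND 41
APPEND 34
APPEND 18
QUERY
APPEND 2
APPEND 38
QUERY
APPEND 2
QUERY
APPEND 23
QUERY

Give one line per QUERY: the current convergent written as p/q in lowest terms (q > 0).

169/7
4265231/176670
337412485/13975952
683592003/28315043
16060028554/665221941

APPEND 24: p_0 = 24·1 + 0 = 24, q_0 = 24·0 + 1 = 1 → 24/1
APPEND 7: p_1 = 7·24 + 1 = 169, q_1 = 7·1 + 0 = 7 → 169/7
APPEND 41: p_2 = 41·169 + 24 = 6953, q_2 = 41·7 + 1 = 288 → 6953/288
APPEND 34: p_3 = 34·6953 + 169 = 236571, q_3 = 34·288 + 7 = 9799 → 236571/9799
APPEND 18: p_4 = 18·236571 + 6953 = 4265231, q_4 = 18·9799 + 288 = 176670 → 4265231/176670
APPEND 2: p_5 = 2·4265231 + 236571 = 8767033, q_5 = 2·176670 + 9799 = 363139 → 8767033/363139
APPEND 38: p_6 = 38·8767033 + 4265231 = 337412485, q_6 = 38·363139 + 176670 = 13975952 → 337412485/13975952
APPEND 2: p_7 = 2·337412485 + 8767033 = 683592003, q_7 = 2·13975952 + 363139 = 28315043 → 683592003/28315043
APPEND 23: p_8 = 23·683592003 + 337412485 = 16060028554, q_8 = 23·28315043 + 13975952 = 665221941 → 16060028554/665221941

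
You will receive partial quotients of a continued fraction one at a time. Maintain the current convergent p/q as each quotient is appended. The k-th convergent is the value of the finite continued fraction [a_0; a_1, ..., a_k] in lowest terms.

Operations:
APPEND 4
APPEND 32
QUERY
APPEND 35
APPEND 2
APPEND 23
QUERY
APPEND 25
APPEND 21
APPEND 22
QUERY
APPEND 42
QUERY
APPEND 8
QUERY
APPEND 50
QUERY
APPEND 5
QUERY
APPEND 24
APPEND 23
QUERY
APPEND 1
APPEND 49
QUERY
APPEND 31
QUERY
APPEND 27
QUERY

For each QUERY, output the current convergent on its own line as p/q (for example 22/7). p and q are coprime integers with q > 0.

APPEND 4: p_0 = 4·1 + 0 = 4, q_0 = 4·0 + 1 = 1 → 4/1
APPEND 32: p_1 = 32·4 + 1 = 129, q_1 = 32·1 + 0 = 32 → 129/32
APPEND 35: p_2 = 35·129 + 4 = 4519, q_2 = 35·32 + 1 = 1121 → 4519/1121
APPEND 2: p_3 = 2·4519 + 129 = 9167, q_3 = 2·1121 + 32 = 2274 → 9167/2274
APPEND 23: p_4 = 23·9167 + 4519 = 215360, q_4 = 23·2274 + 1121 = 53423 → 215360/53423
APPEND 25: p_5 = 25·215360 + 9167 = 5393167, q_5 = 25·53423 + 2274 = 1337849 → 5393167/1337849
APPEND 21: p_6 = 21·5393167 + 215360 = 113471867, q_6 = 21·1337849 + 53423 = 28148252 → 113471867/28148252
APPEND 22: p_7 = 22·113471867 + 5393167 = 2501774241, q_7 = 22·28148252 + 1337849 = 620599393 → 2501774241/620599393
APPEND 42: p_8 = 42·2501774241 + 113471867 = 105187989989, q_8 = 42·620599393 + 28148252 = 26093322758 → 105187989989/26093322758
APPEND 8: p_9 = 8·105187989989 + 2501774241 = 844005694153, q_9 = 8·26093322758 + 620599393 = 209367181457 → 844005694153/209367181457
APPEND 50: p_10 = 50·844005694153 + 105187989989 = 42305472697639, q_10 = 50·209367181457 + 26093322758 = 10494452395608 → 42305472697639/10494452395608
APPEND 5: p_11 = 5·42305472697639 + 844005694153 = 212371369182348, q_11 = 5·10494452395608 + 209367181457 = 52681629159497 → 212371369182348/52681629159497
APPEND 24: p_12 = 24·212371369182348 + 42305472697639 = 5139218333073991, q_12 = 24·52681629159497 + 10494452395608 = 1274853552223536 → 5139218333073991/1274853552223536
APPEND 23: p_13 = 23·5139218333073991 + 212371369182348 = 118414393029884141, q_13 = 23·1274853552223536 + 52681629159497 = 29374313330300825 → 118414393029884141/29374313330300825
APPEND 1: p_14 = 1·118414393029884141 + 5139218333073991 = 123553611362958132, q_14 = 1·29374313330300825 + 1274853552223536 = 30649166882524361 → 123553611362958132/30649166882524361
APPEND 49: p_15 = 49·123553611362958132 + 118414393029884141 = 6172541349814832609, q_15 = 49·30649166882524361 + 29374313330300825 = 1531183490573994514 → 6172541349814832609/1531183490573994514
APPEND 31: p_16 = 31·6172541349814832609 + 123553611362958132 = 191472335455622769011, q_16 = 31·1531183490573994514 + 30649166882524361 = 47497337374676354295 → 191472335455622769011/47497337374676354295
APPEND 27: p_17 = 27·191472335455622769011 + 6172541349814832609 = 5175925598651629595906, q_17 = 27·47497337374676354295 + 1531183490573994514 = 1283959292606835560479 → 5175925598651629595906/1283959292606835560479

129/32
215360/53423
2501774241/620599393
105187989989/26093322758
844005694153/209367181457
42305472697639/10494452395608
212371369182348/52681629159497
118414393029884141/29374313330300825
6172541349814832609/1531183490573994514
191472335455622769011/47497337374676354295
5175925598651629595906/1283959292606835560479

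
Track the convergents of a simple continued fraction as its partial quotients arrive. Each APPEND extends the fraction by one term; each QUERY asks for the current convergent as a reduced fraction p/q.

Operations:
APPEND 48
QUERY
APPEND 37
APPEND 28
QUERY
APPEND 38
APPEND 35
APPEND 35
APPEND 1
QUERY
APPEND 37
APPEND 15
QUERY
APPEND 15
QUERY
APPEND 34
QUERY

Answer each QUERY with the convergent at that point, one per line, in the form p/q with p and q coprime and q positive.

APPEND 48: p_0 = 48·1 + 0 = 48, q_0 = 48·0 + 1 = 1 → 48/1
APPEND 37: p_1 = 37·48 + 1 = 1777, q_1 = 37·1 + 0 = 37 → 1777/37
APPEND 28: p_2 = 28·1777 + 48 = 49804, q_2 = 28·37 + 1 = 1037 → 49804/1037
APPEND 38: p_3 = 38·49804 + 1777 = 1894329, q_3 = 38·1037 + 37 = 39443 → 1894329/39443
APPEND 35: p_4 = 35·1894329 + 49804 = 66351319, q_4 = 35·39443 + 1037 = 1381542 → 66351319/1381542
APPEND 35: p_5 = 35·66351319 + 1894329 = 2324190494, q_5 = 35·1381542 + 39443 = 48393413 → 2324190494/48393413
APPEND 1: p_6 = 1·2324190494 + 66351319 = 2390541813, q_6 = 1·48393413 + 1381542 = 49774955 → 2390541813/49774955
APPEND 37: p_7 = 37·2390541813 + 2324190494 = 90774237575, q_7 = 37·49774955 + 48393413 = 1890066748 → 90774237575/1890066748
APPEND 15: p_8 = 15·90774237575 + 2390541813 = 1364004105438, q_8 = 15·1890066748 + 49774955 = 28400776175 → 1364004105438/28400776175
APPEND 15: p_9 = 15·1364004105438 + 90774237575 = 20550835819145, q_9 = 15·28400776175 + 1890066748 = 427901709373 → 20550835819145/427901709373
APPEND 34: p_10 = 34·20550835819145 + 1364004105438 = 700092421956368, q_10 = 34·427901709373 + 28400776175 = 14577058894857 → 700092421956368/14577058894857

48/1
49804/1037
2390541813/49774955
1364004105438/28400776175
20550835819145/427901709373
700092421956368/14577058894857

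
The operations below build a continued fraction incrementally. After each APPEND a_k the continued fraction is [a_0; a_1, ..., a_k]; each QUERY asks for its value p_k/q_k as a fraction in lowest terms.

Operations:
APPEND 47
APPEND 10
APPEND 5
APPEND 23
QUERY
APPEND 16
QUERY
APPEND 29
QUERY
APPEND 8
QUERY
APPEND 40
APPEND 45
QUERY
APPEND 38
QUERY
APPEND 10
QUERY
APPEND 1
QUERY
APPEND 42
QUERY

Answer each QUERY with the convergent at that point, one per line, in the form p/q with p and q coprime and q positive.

55717/1183
893874/18979
25978063/551574
208718378/4431571
377070811613/8006080201
14337065554477/304408862052
143747726356383/3052094700721
158084791910860/3356503562773
6783308986612503/144025244337187

APPEND 47: p_0 = 47·1 + 0 = 47, q_0 = 47·0 + 1 = 1 → 47/1
APPEND 10: p_1 = 10·47 + 1 = 471, q_1 = 10·1 + 0 = 10 → 471/10
APPEND 5: p_2 = 5·471 + 47 = 2402, q_2 = 5·10 + 1 = 51 → 2402/51
APPEND 23: p_3 = 23·2402 + 471 = 55717, q_3 = 23·51 + 10 = 1183 → 55717/1183
APPEND 16: p_4 = 16·55717 + 2402 = 893874, q_4 = 16·1183 + 51 = 18979 → 893874/18979
APPEND 29: p_5 = 29·893874 + 55717 = 25978063, q_5 = 29·18979 + 1183 = 551574 → 25978063/551574
APPEND 8: p_6 = 8·25978063 + 893874 = 208718378, q_6 = 8·551574 + 18979 = 4431571 → 208718378/4431571
APPEND 40: p_7 = 40·208718378 + 25978063 = 8374713183, q_7 = 40·4431571 + 551574 = 177814414 → 8374713183/177814414
APPEND 45: p_8 = 45·8374713183 + 208718378 = 377070811613, q_8 = 45·177814414 + 4431571 = 8006080201 → 377070811613/8006080201
APPEND 38: p_9 = 38·377070811613 + 8374713183 = 14337065554477, q_9 = 38·8006080201 + 177814414 = 304408862052 → 14337065554477/304408862052
APPEND 10: p_10 = 10·14337065554477 + 377070811613 = 143747726356383, q_10 = 10·304408862052 + 8006080201 = 3052094700721 → 143747726356383/3052094700721
APPEND 1: p_11 = 1·143747726356383 + 14337065554477 = 158084791910860, q_11 = 1·3052094700721 + 304408862052 = 3356503562773 → 158084791910860/3356503562773
APPEND 42: p_12 = 42·158084791910860 + 143747726356383 = 6783308986612503, q_12 = 42·3356503562773 + 3052094700721 = 144025244337187 → 6783308986612503/144025244337187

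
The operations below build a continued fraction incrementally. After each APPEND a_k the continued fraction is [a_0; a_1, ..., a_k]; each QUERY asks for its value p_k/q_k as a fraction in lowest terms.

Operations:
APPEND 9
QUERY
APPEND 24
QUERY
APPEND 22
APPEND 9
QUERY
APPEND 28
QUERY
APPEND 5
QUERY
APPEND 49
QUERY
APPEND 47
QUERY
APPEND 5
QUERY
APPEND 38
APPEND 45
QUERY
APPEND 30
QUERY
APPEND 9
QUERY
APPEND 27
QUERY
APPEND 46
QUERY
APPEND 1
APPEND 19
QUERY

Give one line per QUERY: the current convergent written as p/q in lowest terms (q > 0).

9/1
217/24
43264/4785
1216175/134509
6124139/677330
301298986/33323679
14167176481/1566890243
71137181391/7867774894
122353240301646/13532272904569
3673314589118719/406268729473285
33182184542370117/3669950838164134
899592297233111878/99494941359904903
41414427857265516505/4580437253393789672
845380810792739455782/93499148953713986597

APPEND 9: p_0 = 9·1 + 0 = 9, q_0 = 9·0 + 1 = 1 → 9/1
APPEND 24: p_1 = 24·9 + 1 = 217, q_1 = 24·1 + 0 = 24 → 217/24
APPEND 22: p_2 = 22·217 + 9 = 4783, q_2 = 22·24 + 1 = 529 → 4783/529
APPEND 9: p_3 = 9·4783 + 217 = 43264, q_3 = 9·529 + 24 = 4785 → 43264/4785
APPEND 28: p_4 = 28·43264 + 4783 = 1216175, q_4 = 28·4785 + 529 = 134509 → 1216175/134509
APPEND 5: p_5 = 5·1216175 + 43264 = 6124139, q_5 = 5·134509 + 4785 = 677330 → 6124139/677330
APPEND 49: p_6 = 49·6124139 + 1216175 = 301298986, q_6 = 49·677330 + 134509 = 33323679 → 301298986/33323679
APPEND 47: p_7 = 47·301298986 + 6124139 = 14167176481, q_7 = 47·33323679 + 677330 = 1566890243 → 14167176481/1566890243
APPEND 5: p_8 = 5·14167176481 + 301298986 = 71137181391, q_8 = 5·1566890243 + 33323679 = 7867774894 → 71137181391/7867774894
APPEND 38: p_9 = 38·71137181391 + 14167176481 = 2717380069339, q_9 = 38·7867774894 + 1566890243 = 300542336215 → 2717380069339/300542336215
APPEND 45: p_10 = 45·2717380069339 + 71137181391 = 122353240301646, q_10 = 45·300542336215 + 7867774894 = 13532272904569 → 122353240301646/13532272904569
APPEND 30: p_11 = 30·122353240301646 + 2717380069339 = 3673314589118719, q_11 = 30·13532272904569 + 300542336215 = 406268729473285 → 3673314589118719/406268729473285
APPEND 9: p_12 = 9·3673314589118719 + 122353240301646 = 33182184542370117, q_12 = 9·406268729473285 + 13532272904569 = 3669950838164134 → 33182184542370117/3669950838164134
APPEND 27: p_13 = 27·33182184542370117 + 3673314589118719 = 899592297233111878, q_13 = 27·3669950838164134 + 406268729473285 = 99494941359904903 → 899592297233111878/99494941359904903
APPEND 46: p_14 = 46·899592297233111878 + 33182184542370117 = 41414427857265516505, q_14 = 46·99494941359904903 + 3669950838164134 = 4580437253393789672 → 41414427857265516505/4580437253393789672
APPEND 1: p_15 = 1·41414427857265516505 + 899592297233111878 = 42314020154498628383, q_15 = 1·4580437253393789672 + 99494941359904903 = 4679932194753694575 → 42314020154498628383/4679932194753694575
APPEND 19: p_16 = 19·42314020154498628383 + 41414427857265516505 = 845380810792739455782, q_16 = 19·4679932194753694575 + 4580437253393789672 = 93499148953713986597 → 845380810792739455782/93499148953713986597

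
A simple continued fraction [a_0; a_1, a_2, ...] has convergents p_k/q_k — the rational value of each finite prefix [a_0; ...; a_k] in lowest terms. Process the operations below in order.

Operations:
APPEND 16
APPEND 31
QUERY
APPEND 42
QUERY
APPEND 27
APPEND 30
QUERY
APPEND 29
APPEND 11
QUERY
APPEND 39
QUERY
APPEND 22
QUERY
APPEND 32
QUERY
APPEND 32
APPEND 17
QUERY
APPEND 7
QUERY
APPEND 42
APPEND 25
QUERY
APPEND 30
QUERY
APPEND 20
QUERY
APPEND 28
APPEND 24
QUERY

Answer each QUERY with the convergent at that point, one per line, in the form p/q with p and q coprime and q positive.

APPEND 16: p_0 = 16·1 + 0 = 16, q_0 = 16·0 + 1 = 1 → 16/1
APPEND 31: p_1 = 31·16 + 1 = 497, q_1 = 31·1 + 0 = 31 → 497/31
APPEND 42: p_2 = 42·497 + 16 = 20890, q_2 = 42·31 + 1 = 1303 → 20890/1303
APPEND 27: p_3 = 27·20890 + 497 = 564527, q_3 = 27·1303 + 31 = 35212 → 564527/35212
APPEND 30: p_4 = 30·564527 + 20890 = 16956700, q_4 = 30·35212 + 1303 = 1057663 → 16956700/1057663
APPEND 29: p_5 = 29·16956700 + 564527 = 492308827, q_5 = 29·1057663 + 35212 = 30707439 → 492308827/30707439
APPEND 11: p_6 = 11·492308827 + 16956700 = 5432353797, q_6 = 11·30707439 + 1057663 = 338839492 → 5432353797/338839492
APPEND 39: p_7 = 39·5432353797 + 492308827 = 212354106910, q_7 = 39·338839492 + 30707439 = 13245447627 → 212354106910/13245447627
APPEND 22: p_8 = 22·212354106910 + 5432353797 = 4677222705817, q_8 = 22·13245447627 + 338839492 = 291738687286 → 4677222705817/291738687286
APPEND 32: p_9 = 32·4677222705817 + 212354106910 = 149883480693054, q_9 = 32·291738687286 + 13245447627 = 9348883440779 → 149883480693054/9348883440779
APPEND 32: p_10 = 32·149883480693054 + 4677222705817 = 4800948604883545, q_10 = 32·9348883440779 + 291738687286 = 299456008792214 → 4800948604883545/299456008792214
APPEND 17: p_11 = 17·4800948604883545 + 149883480693054 = 81766009763713319, q_11 = 17·299456008792214 + 9348883440779 = 5100101032908417 → 81766009763713319/5100101032908417
APPEND 7: p_12 = 7·81766009763713319 + 4800948604883545 = 577163016950876778, q_12 = 7·5100101032908417 + 299456008792214 = 36000163239151133 → 577163016950876778/36000163239151133
APPEND 42: p_13 = 42·577163016950876778 + 81766009763713319 = 24322612721700537995, q_13 = 42·36000163239151133 + 5100101032908417 = 1517106957077256003 → 24322612721700537995/1517106957077256003
APPEND 25: p_14 = 25·24322612721700537995 + 577163016950876778 = 608642481059464326653, q_14 = 25·1517106957077256003 + 36000163239151133 = 37963674090170551208 → 608642481059464326653/37963674090170551208
APPEND 30: p_15 = 30·608642481059464326653 + 24322612721700537995 = 18283597044505630337585, q_15 = 30·37963674090170551208 + 1517106957077256003 = 1140427329662193792243 → 18283597044505630337585/1140427329662193792243
APPEND 20: p_16 = 20·18283597044505630337585 + 608642481059464326653 = 366280583371172071078353, q_16 = 20·1140427329662193792243 + 37963674090170551208 = 22846510267334046396068 → 366280583371172071078353/22846510267334046396068
APPEND 28: p_17 = 28·366280583371172071078353 + 18283597044505630337585 = 10274139931437323620531469, q_17 = 28·22846510267334046396068 + 1140427329662193792243 = 640842714815015492882147 → 10274139931437323620531469/640842714815015492882147
APPEND 24: p_18 = 24·10274139931437323620531469 + 366280583371172071078353 = 246945638937866938963833609, q_18 = 24·640842714815015492882147 + 22846510267334046396068 = 15403071665827705875567596 → 246945638937866938963833609/15403071665827705875567596

497/31
20890/1303
16956700/1057663
5432353797/338839492
212354106910/13245447627
4677222705817/291738687286
149883480693054/9348883440779
81766009763713319/5100101032908417
577163016950876778/36000163239151133
608642481059464326653/37963674090170551208
18283597044505630337585/1140427329662193792243
366280583371172071078353/22846510267334046396068
246945638937866938963833609/15403071665827705875567596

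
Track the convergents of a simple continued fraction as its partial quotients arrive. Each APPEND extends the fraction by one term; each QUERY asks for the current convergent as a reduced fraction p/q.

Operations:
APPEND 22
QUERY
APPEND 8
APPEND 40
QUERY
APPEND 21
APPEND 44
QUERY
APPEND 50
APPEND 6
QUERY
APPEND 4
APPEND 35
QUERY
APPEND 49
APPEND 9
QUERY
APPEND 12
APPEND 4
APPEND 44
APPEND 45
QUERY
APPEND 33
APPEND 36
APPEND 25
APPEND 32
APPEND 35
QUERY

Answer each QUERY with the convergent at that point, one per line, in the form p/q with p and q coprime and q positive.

22/1
7102/321
6577138/297277
1980614452/89520871
290781855397/13142913776
128599843261717/5812524475739
12666112646527041773/572489731737661734
423336881740967895269236305/19134206731454993097557993

APPEND 22: p_0 = 22·1 + 0 = 22, q_0 = 22·0 + 1 = 1 → 22/1
APPEND 8: p_1 = 8·22 + 1 = 177, q_1 = 8·1 + 0 = 8 → 177/8
APPEND 40: p_2 = 40·177 + 22 = 7102, q_2 = 40·8 + 1 = 321 → 7102/321
APPEND 21: p_3 = 21·7102 + 177 = 149319, q_3 = 21·321 + 8 = 6749 → 149319/6749
APPEND 44: p_4 = 44·149319 + 7102 = 6577138, q_4 = 44·6749 + 321 = 297277 → 6577138/297277
APPEND 50: p_5 = 50·6577138 + 149319 = 329006219, q_5 = 50·297277 + 6749 = 14870599 → 329006219/14870599
APPEND 6: p_6 = 6·329006219 + 6577138 = 1980614452, q_6 = 6·14870599 + 297277 = 89520871 → 1980614452/89520871
APPEND 4: p_7 = 4·1980614452 + 329006219 = 8251464027, q_7 = 4·89520871 + 14870599 = 372954083 → 8251464027/372954083
APPEND 35: p_8 = 35·8251464027 + 1980614452 = 290781855397, q_8 = 35·372954083 + 89520871 = 13142913776 → 290781855397/13142913776
APPEND 49: p_9 = 49·290781855397 + 8251464027 = 14256562378480, q_9 = 49·13142913776 + 372954083 = 644375729107 → 14256562378480/644375729107
APPEND 9: p_10 = 9·14256562378480 + 290781855397 = 128599843261717, q_10 = 9·644375729107 + 13142913776 = 5812524475739 → 128599843261717/5812524475739
APPEND 12: p_11 = 12·128599843261717 + 14256562378480 = 1557454681519084, q_11 = 12·5812524475739 + 644375729107 = 70394669437975 → 1557454681519084/70394669437975
APPEND 4: p_12 = 4·1557454681519084 + 128599843261717 = 6358418569338053, q_12 = 4·70394669437975 + 5812524475739 = 287391202227639 → 6358418569338053/287391202227639
APPEND 44: p_13 = 44·6358418569338053 + 1557454681519084 = 281327871732393416, q_13 = 44·287391202227639 + 70394669437975 = 12715607567454091 → 281327871732393416/12715607567454091
APPEND 45: p_14 = 45·281327871732393416 + 6358418569338053 = 12666112646527041773, q_14 = 45·12715607567454091 + 287391202227639 = 572489731737661734 → 12666112646527041773/572489731737661734
APPEND 33: p_15 = 33·12666112646527041773 + 281327871732393416 = 418263045207124771925, q_15 = 33·572489731737661734 + 12715607567454091 = 18904876754910291313 → 418263045207124771925/18904876754910291313
APPEND 36: p_16 = 36·418263045207124771925 + 12666112646527041773 = 15070135740103018831073, q_16 = 36·18904876754910291313 + 572489731737661734 = 681148052908508149002 → 15070135740103018831073/681148052908508149002
APPEND 25: p_17 = 25·15070135740103018831073 + 418263045207124771925 = 377171656547782595548750, q_17 = 25·681148052908508149002 + 18904876754910291313 = 17047606199467614016363 → 377171656547782595548750/17047606199467614016363
APPEND 32: p_18 = 32·377171656547782595548750 + 15070135740103018831073 = 12084563145269146076391073, q_18 = 32·17047606199467614016363 + 681148052908508149002 = 546204546435872156672618 → 12084563145269146076391073/546204546435872156672618
APPEND 35: p_19 = 35·12084563145269146076391073 + 377171656547782595548750 = 423336881740967895269236305, q_19 = 35·546204546435872156672618 + 17047606199467614016363 = 19134206731454993097557993 → 423336881740967895269236305/19134206731454993097557993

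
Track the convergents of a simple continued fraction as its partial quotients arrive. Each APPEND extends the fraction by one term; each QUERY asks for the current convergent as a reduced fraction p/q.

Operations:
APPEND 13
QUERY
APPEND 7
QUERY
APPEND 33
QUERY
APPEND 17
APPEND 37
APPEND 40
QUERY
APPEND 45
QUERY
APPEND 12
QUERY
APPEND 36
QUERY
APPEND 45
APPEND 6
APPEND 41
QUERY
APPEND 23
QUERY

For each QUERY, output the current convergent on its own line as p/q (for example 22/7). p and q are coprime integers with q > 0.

APPEND 13: p_0 = 13·1 + 0 = 13, q_0 = 13·0 + 1 = 1 → 13/1
APPEND 7: p_1 = 7·13 + 1 = 92, q_1 = 7·1 + 0 = 7 → 92/7
APPEND 33: p_2 = 33·92 + 13 = 3049, q_2 = 33·7 + 1 = 232 → 3049/232
APPEND 17: p_3 = 17·3049 + 92 = 51925, q_3 = 17·232 + 7 = 3951 → 51925/3951
APPEND 37: p_4 = 37·51925 + 3049 = 1924274, q_4 = 37·3951 + 232 = 146419 → 1924274/146419
APPEND 40: p_5 = 40·1924274 + 51925 = 77022885, q_5 = 40·146419 + 3951 = 5860711 → 77022885/5860711
APPEND 45: p_6 = 45·77022885 + 1924274 = 3467954099, q_6 = 45·5860711 + 146419 = 263878414 → 3467954099/263878414
APPEND 12: p_7 = 12·3467954099 + 77022885 = 41692472073, q_7 = 12·263878414 + 5860711 = 3172401679 → 41692472073/3172401679
APPEND 36: p_8 = 36·41692472073 + 3467954099 = 1504396948727, q_8 = 36·3172401679 + 263878414 = 114470338858 → 1504396948727/114470338858
APPEND 45: p_9 = 45·1504396948727 + 41692472073 = 67739555164788, q_9 = 45·114470338858 + 3172401679 = 5154337650289 → 67739555164788/5154337650289
APPEND 6: p_10 = 6·67739555164788 + 1504396948727 = 407941727937455, q_10 = 6·5154337650289 + 114470338858 = 31040496240592 → 407941727937455/31040496240592
APPEND 41: p_11 = 41·407941727937455 + 67739555164788 = 16793350400600443, q_11 = 41·31040496240592 + 5154337650289 = 1277814683514561 → 16793350400600443/1277814683514561
APPEND 23: p_12 = 23·16793350400600443 + 407941727937455 = 386655000941747644, q_12 = 23·1277814683514561 + 31040496240592 = 29420778217075495 → 386655000941747644/29420778217075495

13/1
92/7
3049/232
77022885/5860711
3467954099/263878414
41692472073/3172401679
1504396948727/114470338858
16793350400600443/1277814683514561
386655000941747644/29420778217075495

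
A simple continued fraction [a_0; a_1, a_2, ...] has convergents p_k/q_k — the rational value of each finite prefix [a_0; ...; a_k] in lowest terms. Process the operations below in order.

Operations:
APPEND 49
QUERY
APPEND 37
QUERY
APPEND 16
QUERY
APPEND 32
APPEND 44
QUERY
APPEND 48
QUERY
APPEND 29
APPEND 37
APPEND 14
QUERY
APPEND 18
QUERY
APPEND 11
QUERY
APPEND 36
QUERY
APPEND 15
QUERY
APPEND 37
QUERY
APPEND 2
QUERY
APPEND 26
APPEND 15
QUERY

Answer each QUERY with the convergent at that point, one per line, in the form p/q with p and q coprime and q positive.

49/1
1814/37
29073/593
41043673/837165
1971028454/40202933
29714845325797/606091674280
536985619039843/10952859062187
5936556654764070/121087541358337
214253025190546363/4370104347962319
3219731934512959515/65672652760793122
119344334602170048418/2434258256497307833
241908401138853056351/4934189165755408788
96376349864324095759511/1965781837657824453603

APPEND 49: p_0 = 49·1 + 0 = 49, q_0 = 49·0 + 1 = 1 → 49/1
APPEND 37: p_1 = 37·49 + 1 = 1814, q_1 = 37·1 + 0 = 37 → 1814/37
APPEND 16: p_2 = 16·1814 + 49 = 29073, q_2 = 16·37 + 1 = 593 → 29073/593
APPEND 32: p_3 = 32·29073 + 1814 = 932150, q_3 = 32·593 + 37 = 19013 → 932150/19013
APPEND 44: p_4 = 44·932150 + 29073 = 41043673, q_4 = 44·19013 + 593 = 837165 → 41043673/837165
APPEND 48: p_5 = 48·41043673 + 932150 = 1971028454, q_5 = 48·837165 + 19013 = 40202933 → 1971028454/40202933
APPEND 29: p_6 = 29·1971028454 + 41043673 = 57200868839, q_6 = 29·40202933 + 837165 = 1166722222 → 57200868839/1166722222
APPEND 37: p_7 = 37·57200868839 + 1971028454 = 2118403175497, q_7 = 37·1166722222 + 40202933 = 43208925147 → 2118403175497/43208925147
APPEND 14: p_8 = 14·2118403175497 + 57200868839 = 29714845325797, q_8 = 14·43208925147 + 1166722222 = 606091674280 → 29714845325797/606091674280
APPEND 18: p_9 = 18·29714845325797 + 2118403175497 = 536985619039843, q_9 = 18·606091674280 + 43208925147 = 10952859062187 → 536985619039843/10952859062187
APPEND 11: p_10 = 11·536985619039843 + 29714845325797 = 5936556654764070, q_10 = 11·10952859062187 + 606091674280 = 121087541358337 → 5936556654764070/121087541358337
APPEND 36: p_11 = 36·5936556654764070 + 536985619039843 = 214253025190546363, q_11 = 36·121087541358337 + 10952859062187 = 4370104347962319 → 214253025190546363/4370104347962319
APPEND 15: p_12 = 15·214253025190546363 + 5936556654764070 = 3219731934512959515, q_12 = 15·4370104347962319 + 121087541358337 = 65672652760793122 → 3219731934512959515/65672652760793122
APPEND 37: p_13 = 37·3219731934512959515 + 214253025190546363 = 119344334602170048418, q_13 = 37·65672652760793122 + 4370104347962319 = 2434258256497307833 → 119344334602170048418/2434258256497307833
APPEND 2: p_14 = 2·119344334602170048418 + 3219731934512959515 = 241908401138853056351, q_14 = 2·2434258256497307833 + 65672652760793122 = 4934189165755408788 → 241908401138853056351/4934189165755408788
APPEND 26: p_15 = 26·241908401138853056351 + 119344334602170048418 = 6408962764212349513544, q_15 = 26·4934189165755408788 + 2434258256497307833 = 130723176566137936321 → 6408962764212349513544/130723176566137936321
APPEND 15: p_16 = 15·6408962764212349513544 + 241908401138853056351 = 96376349864324095759511, q_16 = 15·130723176566137936321 + 4934189165755408788 = 1965781837657824453603 → 96376349864324095759511/1965781837657824453603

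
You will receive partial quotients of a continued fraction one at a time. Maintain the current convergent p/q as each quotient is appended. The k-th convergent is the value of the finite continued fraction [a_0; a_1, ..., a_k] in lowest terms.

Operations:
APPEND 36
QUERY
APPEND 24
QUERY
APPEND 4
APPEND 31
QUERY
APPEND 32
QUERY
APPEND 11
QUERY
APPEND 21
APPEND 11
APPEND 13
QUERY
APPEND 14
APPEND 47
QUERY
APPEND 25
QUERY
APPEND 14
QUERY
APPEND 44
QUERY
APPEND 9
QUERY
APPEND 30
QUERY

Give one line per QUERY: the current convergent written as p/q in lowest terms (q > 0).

36/1
865/24
109241/3031
3499208/97089
38600529/1071010
117733692525/3266638186
78009212632727/2164443052627
1951887581327541/54157058792578
27404435351218301/760363266148719
1207747043034932785/33510140769336214
10897127822665613366/302351630190174645
328121581723003333765/9104059046474575564

APPEND 36: p_0 = 36·1 + 0 = 36, q_0 = 36·0 + 1 = 1 → 36/1
APPEND 24: p_1 = 24·36 + 1 = 865, q_1 = 24·1 + 0 = 24 → 865/24
APPEND 4: p_2 = 4·865 + 36 = 3496, q_2 = 4·24 + 1 = 97 → 3496/97
APPEND 31: p_3 = 31·3496 + 865 = 109241, q_3 = 31·97 + 24 = 3031 → 109241/3031
APPEND 32: p_4 = 32·109241 + 3496 = 3499208, q_4 = 32·3031 + 97 = 97089 → 3499208/97089
APPEND 11: p_5 = 11·3499208 + 109241 = 38600529, q_5 = 11·97089 + 3031 = 1071010 → 38600529/1071010
APPEND 21: p_6 = 21·38600529 + 3499208 = 814110317, q_6 = 21·1071010 + 97089 = 22588299 → 814110317/22588299
APPEND 11: p_7 = 11·814110317 + 38600529 = 8993814016, q_7 = 11·22588299 + 1071010 = 249542299 → 8993814016/249542299
APPEND 13: p_8 = 13·8993814016 + 814110317 = 117733692525, q_8 = 13·249542299 + 22588299 = 3266638186 → 117733692525/3266638186
APPEND 14: p_9 = 14·117733692525 + 8993814016 = 1657265509366, q_9 = 14·3266638186 + 249542299 = 45982476903 → 1657265509366/45982476903
APPEND 47: p_10 = 47·1657265509366 + 117733692525 = 78009212632727, q_10 = 47·45982476903 + 3266638186 = 2164443052627 → 78009212632727/2164443052627
APPEND 25: p_11 = 25·78009212632727 + 1657265509366 = 1951887581327541, q_11 = 25·2164443052627 + 45982476903 = 54157058792578 → 1951887581327541/54157058792578
APPEND 14: p_12 = 14·1951887581327541 + 78009212632727 = 27404435351218301, q_12 = 14·54157058792578 + 2164443052627 = 760363266148719 → 27404435351218301/760363266148719
APPEND 44: p_13 = 44·27404435351218301 + 1951887581327541 = 1207747043034932785, q_13 = 44·760363266148719 + 54157058792578 = 33510140769336214 → 1207747043034932785/33510140769336214
APPEND 9: p_14 = 9·1207747043034932785 + 27404435351218301 = 10897127822665613366, q_14 = 9·33510140769336214 + 760363266148719 = 302351630190174645 → 10897127822665613366/302351630190174645
APPEND 30: p_15 = 30·10897127822665613366 + 1207747043034932785 = 328121581723003333765, q_15 = 30·302351630190174645 + 33510140769336214 = 9104059046474575564 → 328121581723003333765/9104059046474575564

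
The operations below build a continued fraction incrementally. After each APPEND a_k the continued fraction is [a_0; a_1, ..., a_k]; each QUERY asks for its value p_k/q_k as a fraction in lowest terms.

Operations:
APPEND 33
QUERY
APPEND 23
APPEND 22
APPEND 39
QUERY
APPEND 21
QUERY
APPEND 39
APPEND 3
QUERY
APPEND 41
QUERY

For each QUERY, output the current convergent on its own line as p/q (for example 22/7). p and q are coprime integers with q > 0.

33/1
654127/19796
13753420/416223
1624865941/49173702
67156541088/2032374275

APPEND 33: p_0 = 33·1 + 0 = 33, q_0 = 33·0 + 1 = 1 → 33/1
APPEND 23: p_1 = 23·33 + 1 = 760, q_1 = 23·1 + 0 = 23 → 760/23
APPEND 22: p_2 = 22·760 + 33 = 16753, q_2 = 22·23 + 1 = 507 → 16753/507
APPEND 39: p_3 = 39·16753 + 760 = 654127, q_3 = 39·507 + 23 = 19796 → 654127/19796
APPEND 21: p_4 = 21·654127 + 16753 = 13753420, q_4 = 21·19796 + 507 = 416223 → 13753420/416223
APPEND 39: p_5 = 39·13753420 + 654127 = 537037507, q_5 = 39·416223 + 19796 = 16252493 → 537037507/16252493
APPEND 3: p_6 = 3·537037507 + 13753420 = 1624865941, q_6 = 3·16252493 + 416223 = 49173702 → 1624865941/49173702
APPEND 41: p_7 = 41·1624865941 + 537037507 = 67156541088, q_7 = 41·49173702 + 16252493 = 2032374275 → 67156541088/2032374275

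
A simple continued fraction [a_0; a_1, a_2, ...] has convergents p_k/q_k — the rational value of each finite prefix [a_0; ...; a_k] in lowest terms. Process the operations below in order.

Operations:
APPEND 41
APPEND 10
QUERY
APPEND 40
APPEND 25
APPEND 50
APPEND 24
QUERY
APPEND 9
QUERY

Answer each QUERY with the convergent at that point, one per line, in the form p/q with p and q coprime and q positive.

APPEND 41: p_0 = 41·1 + 0 = 41, q_0 = 41·0 + 1 = 1 → 41/1
APPEND 10: p_1 = 10·41 + 1 = 411, q_1 = 10·1 + 0 = 10 → 411/10
APPEND 40: p_2 = 40·411 + 41 = 16481, q_2 = 40·10 + 1 = 401 → 16481/401
APPEND 25: p_3 = 25·16481 + 411 = 412436, q_3 = 25·401 + 10 = 10035 → 412436/10035
APPEND 50: p_4 = 50·412436 + 16481 = 20638281, q_4 = 50·10035 + 401 = 502151 → 20638281/502151
APPEND 24: p_5 = 24·20638281 + 412436 = 495731180, q_5 = 24·502151 + 10035 = 12061659 → 495731180/12061659
APPEND 9: p_6 = 9·495731180 + 20638281 = 4482218901, q_6 = 9·12061659 + 502151 = 109057082 → 4482218901/109057082

411/10
495731180/12061659
4482218901/109057082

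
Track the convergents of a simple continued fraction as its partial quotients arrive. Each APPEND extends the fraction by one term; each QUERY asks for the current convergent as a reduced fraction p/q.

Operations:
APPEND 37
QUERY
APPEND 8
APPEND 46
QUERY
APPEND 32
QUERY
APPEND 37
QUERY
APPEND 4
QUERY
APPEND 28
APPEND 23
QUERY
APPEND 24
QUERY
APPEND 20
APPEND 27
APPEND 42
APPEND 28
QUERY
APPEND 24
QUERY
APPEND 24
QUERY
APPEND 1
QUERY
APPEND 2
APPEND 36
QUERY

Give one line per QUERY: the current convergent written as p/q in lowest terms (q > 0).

APPEND 37: p_0 = 37·1 + 0 = 37, q_0 = 37·0 + 1 = 1 → 37/1
APPEND 8: p_1 = 8·37 + 1 = 297, q_1 = 8·1 + 0 = 8 → 297/8
APPEND 46: p_2 = 46·297 + 37 = 13699, q_2 = 46·8 + 1 = 369 → 13699/369
APPEND 32: p_3 = 32·13699 + 297 = 438665, q_3 = 32·369 + 8 = 11816 → 438665/11816
APPEND 37: p_4 = 37·438665 + 13699 = 16244304, q_4 = 37·11816 + 369 = 437561 → 16244304/437561
APPEND 4: p_5 = 4·16244304 + 438665 = 65415881, q_5 = 4·437561 + 11816 = 1762060 → 65415881/1762060
APPEND 28: p_6 = 28·65415881 + 16244304 = 1847888972, q_6 = 28·1762060 + 437561 = 49775241 → 1847888972/49775241
APPEND 23: p_7 = 23·1847888972 + 65415881 = 42566862237, q_7 = 23·49775241 + 1762060 = 1146592603 → 42566862237/1146592603
APPEND 24: p_8 = 24·42566862237 + 1847888972 = 1023452582660, q_8 = 24·1146592603 + 49775241 = 27567997713 → 1023452582660/27567997713
APPEND 20: p_9 = 20·1023452582660 + 42566862237 = 20511618515437, q_9 = 20·27567997713 + 1146592603 = 552506546863 → 20511618515437/552506546863
APPEND 27: p_10 = 27·20511618515437 + 1023452582660 = 554837152499459, q_10 = 27·552506546863 + 27567997713 = 14945244763014 → 554837152499459/14945244763014
APPEND 42: p_11 = 42·554837152499459 + 20511618515437 = 23323672023492715, q_11 = 42·14945244763014 + 552506546863 = 628252786593451 → 23323672023492715/628252786593451
APPEND 28: p_12 = 28·23323672023492715 + 554837152499459 = 653617653810295479, q_12 = 28·628252786593451 + 14945244763014 = 17606023269379642 → 653617653810295479/17606023269379642
APPEND 24: p_13 = 24·653617653810295479 + 23323672023492715 = 15710147363470584211, q_13 = 24·17606023269379642 + 628252786593451 = 423172811251704859 → 15710147363470584211/423172811251704859
APPEND 24: p_14 = 24·15710147363470584211 + 653617653810295479 = 377697154377104316543, q_14 = 24·423172811251704859 + 17606023269379642 = 10173753493310296258 → 377697154377104316543/10173753493310296258
APPEND 1: p_15 = 1·377697154377104316543 + 15710147363470584211 = 393407301740574900754, q_15 = 1·10173753493310296258 + 423172811251704859 = 10596926304562001117 → 393407301740574900754/10596926304562001117
APPEND 2: p_16 = 2·393407301740574900754 + 377697154377104316543 = 1164511757858254118051, q_16 = 2·10596926304562001117 + 10173753493310296258 = 31367606102434298492 → 1164511757858254118051/31367606102434298492
APPEND 36: p_17 = 36·1164511757858254118051 + 393407301740574900754 = 42315830584637723150590, q_17 = 36·31367606102434298492 + 10596926304562001117 = 1139830745992196746829 → 42315830584637723150590/1139830745992196746829

37/1
13699/369
438665/11816
16244304/437561
65415881/1762060
42566862237/1146592603
1023452582660/27567997713
653617653810295479/17606023269379642
15710147363470584211/423172811251704859
377697154377104316543/10173753493310296258
393407301740574900754/10596926304562001117
42315830584637723150590/1139830745992196746829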